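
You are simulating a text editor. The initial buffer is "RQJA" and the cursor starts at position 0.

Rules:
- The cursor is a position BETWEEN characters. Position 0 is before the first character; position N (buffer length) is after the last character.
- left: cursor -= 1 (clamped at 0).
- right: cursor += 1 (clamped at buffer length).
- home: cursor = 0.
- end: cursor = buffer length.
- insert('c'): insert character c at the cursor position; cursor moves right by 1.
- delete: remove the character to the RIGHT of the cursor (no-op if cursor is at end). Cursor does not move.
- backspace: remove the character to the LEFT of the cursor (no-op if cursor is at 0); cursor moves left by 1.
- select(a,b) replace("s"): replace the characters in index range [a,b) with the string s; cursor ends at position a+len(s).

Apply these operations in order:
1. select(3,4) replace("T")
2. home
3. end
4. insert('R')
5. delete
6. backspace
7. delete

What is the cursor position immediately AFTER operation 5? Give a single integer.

After op 1 (select(3,4) replace("T")): buf='RQJT' cursor=4
After op 2 (home): buf='RQJT' cursor=0
After op 3 (end): buf='RQJT' cursor=4
After op 4 (insert('R')): buf='RQJTR' cursor=5
After op 5 (delete): buf='RQJTR' cursor=5

Answer: 5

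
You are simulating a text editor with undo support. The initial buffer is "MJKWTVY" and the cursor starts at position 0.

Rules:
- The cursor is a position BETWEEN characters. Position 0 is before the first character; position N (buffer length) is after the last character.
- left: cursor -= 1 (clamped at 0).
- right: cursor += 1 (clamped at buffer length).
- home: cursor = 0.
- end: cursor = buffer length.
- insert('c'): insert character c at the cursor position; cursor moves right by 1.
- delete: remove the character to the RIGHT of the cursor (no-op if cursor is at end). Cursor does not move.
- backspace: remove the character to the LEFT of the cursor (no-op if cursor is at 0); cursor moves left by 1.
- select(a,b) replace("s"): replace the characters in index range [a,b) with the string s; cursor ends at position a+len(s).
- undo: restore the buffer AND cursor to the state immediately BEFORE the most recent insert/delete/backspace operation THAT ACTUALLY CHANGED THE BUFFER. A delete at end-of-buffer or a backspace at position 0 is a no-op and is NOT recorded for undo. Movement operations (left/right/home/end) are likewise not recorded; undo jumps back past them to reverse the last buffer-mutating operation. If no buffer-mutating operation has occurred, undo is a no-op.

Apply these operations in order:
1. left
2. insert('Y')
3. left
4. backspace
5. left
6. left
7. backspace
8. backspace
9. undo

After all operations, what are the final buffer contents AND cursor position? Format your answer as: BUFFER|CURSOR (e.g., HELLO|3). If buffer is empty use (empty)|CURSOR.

After op 1 (left): buf='MJKWTVY' cursor=0
After op 2 (insert('Y')): buf='YMJKWTVY' cursor=1
After op 3 (left): buf='YMJKWTVY' cursor=0
After op 4 (backspace): buf='YMJKWTVY' cursor=0
After op 5 (left): buf='YMJKWTVY' cursor=0
After op 6 (left): buf='YMJKWTVY' cursor=0
After op 7 (backspace): buf='YMJKWTVY' cursor=0
After op 8 (backspace): buf='YMJKWTVY' cursor=0
After op 9 (undo): buf='MJKWTVY' cursor=0

Answer: MJKWTVY|0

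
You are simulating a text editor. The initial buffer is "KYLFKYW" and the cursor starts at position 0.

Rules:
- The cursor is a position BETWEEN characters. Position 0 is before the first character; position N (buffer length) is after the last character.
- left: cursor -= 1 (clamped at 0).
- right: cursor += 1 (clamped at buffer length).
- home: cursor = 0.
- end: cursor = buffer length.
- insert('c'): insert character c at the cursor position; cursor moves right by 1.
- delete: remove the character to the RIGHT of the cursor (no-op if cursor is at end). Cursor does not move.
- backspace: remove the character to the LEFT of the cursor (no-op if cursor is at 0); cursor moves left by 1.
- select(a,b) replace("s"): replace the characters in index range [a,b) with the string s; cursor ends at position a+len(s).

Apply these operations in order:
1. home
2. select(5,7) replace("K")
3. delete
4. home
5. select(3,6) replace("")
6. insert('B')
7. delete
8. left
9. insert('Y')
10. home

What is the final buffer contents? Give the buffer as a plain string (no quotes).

After op 1 (home): buf='KYLFKYW' cursor=0
After op 2 (select(5,7) replace("K")): buf='KYLFKK' cursor=6
After op 3 (delete): buf='KYLFKK' cursor=6
After op 4 (home): buf='KYLFKK' cursor=0
After op 5 (select(3,6) replace("")): buf='KYL' cursor=3
After op 6 (insert('B')): buf='KYLB' cursor=4
After op 7 (delete): buf='KYLB' cursor=4
After op 8 (left): buf='KYLB' cursor=3
After op 9 (insert('Y')): buf='KYLYB' cursor=4
After op 10 (home): buf='KYLYB' cursor=0

Answer: KYLYB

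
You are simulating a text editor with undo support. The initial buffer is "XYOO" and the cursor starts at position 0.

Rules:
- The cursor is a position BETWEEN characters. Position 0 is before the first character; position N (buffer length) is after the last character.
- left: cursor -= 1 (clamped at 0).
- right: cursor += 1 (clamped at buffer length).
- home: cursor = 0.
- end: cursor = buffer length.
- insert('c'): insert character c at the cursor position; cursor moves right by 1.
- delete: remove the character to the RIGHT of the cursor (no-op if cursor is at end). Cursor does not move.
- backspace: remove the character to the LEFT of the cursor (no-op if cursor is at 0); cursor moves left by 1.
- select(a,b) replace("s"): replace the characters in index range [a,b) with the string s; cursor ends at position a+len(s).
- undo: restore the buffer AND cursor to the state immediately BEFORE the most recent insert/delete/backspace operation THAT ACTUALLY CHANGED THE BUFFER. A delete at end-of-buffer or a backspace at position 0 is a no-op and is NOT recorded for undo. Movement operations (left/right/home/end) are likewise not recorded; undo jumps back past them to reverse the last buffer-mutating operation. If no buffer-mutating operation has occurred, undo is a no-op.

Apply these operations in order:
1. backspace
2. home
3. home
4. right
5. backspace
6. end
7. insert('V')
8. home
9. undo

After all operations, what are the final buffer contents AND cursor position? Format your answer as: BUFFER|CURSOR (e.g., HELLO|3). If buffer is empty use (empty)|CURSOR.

Answer: YOO|3

Derivation:
After op 1 (backspace): buf='XYOO' cursor=0
After op 2 (home): buf='XYOO' cursor=0
After op 3 (home): buf='XYOO' cursor=0
After op 4 (right): buf='XYOO' cursor=1
After op 5 (backspace): buf='YOO' cursor=0
After op 6 (end): buf='YOO' cursor=3
After op 7 (insert('V')): buf='YOOV' cursor=4
After op 8 (home): buf='YOOV' cursor=0
After op 9 (undo): buf='YOO' cursor=3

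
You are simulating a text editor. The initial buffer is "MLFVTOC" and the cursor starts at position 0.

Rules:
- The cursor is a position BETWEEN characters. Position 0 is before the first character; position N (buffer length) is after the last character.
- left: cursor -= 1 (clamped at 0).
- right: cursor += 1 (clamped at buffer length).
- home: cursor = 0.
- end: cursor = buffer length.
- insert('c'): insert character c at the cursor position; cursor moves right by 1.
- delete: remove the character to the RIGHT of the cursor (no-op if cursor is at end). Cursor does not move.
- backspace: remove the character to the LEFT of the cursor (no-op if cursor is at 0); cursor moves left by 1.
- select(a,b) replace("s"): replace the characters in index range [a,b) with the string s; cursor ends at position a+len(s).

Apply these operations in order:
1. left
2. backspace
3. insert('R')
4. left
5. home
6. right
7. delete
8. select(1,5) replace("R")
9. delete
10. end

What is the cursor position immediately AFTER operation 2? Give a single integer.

Answer: 0

Derivation:
After op 1 (left): buf='MLFVTOC' cursor=0
After op 2 (backspace): buf='MLFVTOC' cursor=0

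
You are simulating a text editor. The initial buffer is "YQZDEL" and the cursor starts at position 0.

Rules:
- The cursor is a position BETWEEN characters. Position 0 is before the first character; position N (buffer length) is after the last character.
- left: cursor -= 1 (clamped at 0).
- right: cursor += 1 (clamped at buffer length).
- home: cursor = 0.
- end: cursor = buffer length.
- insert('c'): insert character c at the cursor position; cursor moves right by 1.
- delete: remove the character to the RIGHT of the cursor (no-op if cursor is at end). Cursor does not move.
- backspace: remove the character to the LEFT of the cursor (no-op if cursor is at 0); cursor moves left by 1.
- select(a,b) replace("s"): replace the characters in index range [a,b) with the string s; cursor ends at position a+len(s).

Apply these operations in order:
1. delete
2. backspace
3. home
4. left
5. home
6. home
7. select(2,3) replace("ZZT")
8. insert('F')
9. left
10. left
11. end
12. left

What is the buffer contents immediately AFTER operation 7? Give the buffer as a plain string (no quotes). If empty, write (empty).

Answer: QZZZTEL

Derivation:
After op 1 (delete): buf='QZDEL' cursor=0
After op 2 (backspace): buf='QZDEL' cursor=0
After op 3 (home): buf='QZDEL' cursor=0
After op 4 (left): buf='QZDEL' cursor=0
After op 5 (home): buf='QZDEL' cursor=0
After op 6 (home): buf='QZDEL' cursor=0
After op 7 (select(2,3) replace("ZZT")): buf='QZZZTEL' cursor=5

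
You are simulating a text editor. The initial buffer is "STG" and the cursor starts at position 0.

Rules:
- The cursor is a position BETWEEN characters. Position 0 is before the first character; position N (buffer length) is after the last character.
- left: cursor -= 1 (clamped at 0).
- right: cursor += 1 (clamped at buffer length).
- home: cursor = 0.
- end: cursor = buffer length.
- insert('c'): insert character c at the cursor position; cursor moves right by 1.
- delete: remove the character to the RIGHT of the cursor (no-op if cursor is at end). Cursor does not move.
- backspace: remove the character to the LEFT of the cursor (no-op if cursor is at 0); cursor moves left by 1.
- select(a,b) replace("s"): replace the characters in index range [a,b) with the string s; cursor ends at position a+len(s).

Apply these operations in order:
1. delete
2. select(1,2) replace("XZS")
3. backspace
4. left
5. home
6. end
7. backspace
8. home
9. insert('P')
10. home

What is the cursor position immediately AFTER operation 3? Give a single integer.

After op 1 (delete): buf='TG' cursor=0
After op 2 (select(1,2) replace("XZS")): buf='TXZS' cursor=4
After op 3 (backspace): buf='TXZ' cursor=3

Answer: 3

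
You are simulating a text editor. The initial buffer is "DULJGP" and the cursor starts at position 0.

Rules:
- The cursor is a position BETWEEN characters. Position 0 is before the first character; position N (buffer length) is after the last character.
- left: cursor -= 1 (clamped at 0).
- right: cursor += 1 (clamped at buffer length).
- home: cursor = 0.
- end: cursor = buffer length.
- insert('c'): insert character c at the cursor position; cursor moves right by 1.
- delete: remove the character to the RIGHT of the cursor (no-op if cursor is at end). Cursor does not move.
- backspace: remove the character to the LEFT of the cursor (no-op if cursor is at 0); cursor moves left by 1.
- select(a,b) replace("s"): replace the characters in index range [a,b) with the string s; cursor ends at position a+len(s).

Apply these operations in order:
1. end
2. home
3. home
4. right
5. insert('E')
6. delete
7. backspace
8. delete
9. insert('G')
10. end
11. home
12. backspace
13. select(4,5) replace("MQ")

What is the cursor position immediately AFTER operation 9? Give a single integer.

After op 1 (end): buf='DULJGP' cursor=6
After op 2 (home): buf='DULJGP' cursor=0
After op 3 (home): buf='DULJGP' cursor=0
After op 4 (right): buf='DULJGP' cursor=1
After op 5 (insert('E')): buf='DEULJGP' cursor=2
After op 6 (delete): buf='DELJGP' cursor=2
After op 7 (backspace): buf='DLJGP' cursor=1
After op 8 (delete): buf='DJGP' cursor=1
After op 9 (insert('G')): buf='DGJGP' cursor=2

Answer: 2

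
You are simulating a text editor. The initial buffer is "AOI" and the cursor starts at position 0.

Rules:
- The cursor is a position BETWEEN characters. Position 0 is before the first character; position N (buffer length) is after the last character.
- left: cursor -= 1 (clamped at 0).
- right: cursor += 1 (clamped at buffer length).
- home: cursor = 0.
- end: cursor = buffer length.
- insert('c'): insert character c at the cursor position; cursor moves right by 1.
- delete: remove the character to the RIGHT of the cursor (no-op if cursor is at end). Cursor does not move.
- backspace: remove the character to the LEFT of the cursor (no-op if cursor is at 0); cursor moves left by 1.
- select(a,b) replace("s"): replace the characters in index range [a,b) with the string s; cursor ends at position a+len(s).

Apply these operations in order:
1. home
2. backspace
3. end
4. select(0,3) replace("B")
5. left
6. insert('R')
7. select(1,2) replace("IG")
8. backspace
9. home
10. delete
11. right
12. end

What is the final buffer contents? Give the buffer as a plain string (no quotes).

Answer: I

Derivation:
After op 1 (home): buf='AOI' cursor=0
After op 2 (backspace): buf='AOI' cursor=0
After op 3 (end): buf='AOI' cursor=3
After op 4 (select(0,3) replace("B")): buf='B' cursor=1
After op 5 (left): buf='B' cursor=0
After op 6 (insert('R')): buf='RB' cursor=1
After op 7 (select(1,2) replace("IG")): buf='RIG' cursor=3
After op 8 (backspace): buf='RI' cursor=2
After op 9 (home): buf='RI' cursor=0
After op 10 (delete): buf='I' cursor=0
After op 11 (right): buf='I' cursor=1
After op 12 (end): buf='I' cursor=1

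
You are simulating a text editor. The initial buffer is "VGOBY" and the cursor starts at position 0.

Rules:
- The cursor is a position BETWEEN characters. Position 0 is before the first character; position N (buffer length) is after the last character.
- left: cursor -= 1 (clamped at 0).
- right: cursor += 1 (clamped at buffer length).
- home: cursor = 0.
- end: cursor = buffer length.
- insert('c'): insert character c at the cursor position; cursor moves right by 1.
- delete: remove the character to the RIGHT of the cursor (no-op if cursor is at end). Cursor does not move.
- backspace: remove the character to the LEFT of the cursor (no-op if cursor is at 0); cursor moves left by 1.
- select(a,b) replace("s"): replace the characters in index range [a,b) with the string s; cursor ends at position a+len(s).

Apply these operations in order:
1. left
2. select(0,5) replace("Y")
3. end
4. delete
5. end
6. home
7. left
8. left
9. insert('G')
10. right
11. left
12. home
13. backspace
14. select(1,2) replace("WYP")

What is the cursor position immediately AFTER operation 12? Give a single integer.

After op 1 (left): buf='VGOBY' cursor=0
After op 2 (select(0,5) replace("Y")): buf='Y' cursor=1
After op 3 (end): buf='Y' cursor=1
After op 4 (delete): buf='Y' cursor=1
After op 5 (end): buf='Y' cursor=1
After op 6 (home): buf='Y' cursor=0
After op 7 (left): buf='Y' cursor=0
After op 8 (left): buf='Y' cursor=0
After op 9 (insert('G')): buf='GY' cursor=1
After op 10 (right): buf='GY' cursor=2
After op 11 (left): buf='GY' cursor=1
After op 12 (home): buf='GY' cursor=0

Answer: 0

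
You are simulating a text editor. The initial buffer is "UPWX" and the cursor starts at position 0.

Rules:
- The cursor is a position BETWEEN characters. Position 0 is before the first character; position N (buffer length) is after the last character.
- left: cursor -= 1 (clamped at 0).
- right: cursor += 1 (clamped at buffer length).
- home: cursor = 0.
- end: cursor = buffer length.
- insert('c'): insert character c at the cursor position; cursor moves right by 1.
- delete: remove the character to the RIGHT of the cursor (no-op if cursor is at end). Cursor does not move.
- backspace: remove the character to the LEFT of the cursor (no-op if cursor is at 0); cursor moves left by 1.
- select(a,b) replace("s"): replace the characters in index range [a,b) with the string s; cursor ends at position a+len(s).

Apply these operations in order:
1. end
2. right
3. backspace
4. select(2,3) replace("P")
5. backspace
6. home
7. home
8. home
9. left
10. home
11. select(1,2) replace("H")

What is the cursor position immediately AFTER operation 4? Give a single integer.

Answer: 3

Derivation:
After op 1 (end): buf='UPWX' cursor=4
After op 2 (right): buf='UPWX' cursor=4
After op 3 (backspace): buf='UPW' cursor=3
After op 4 (select(2,3) replace("P")): buf='UPP' cursor=3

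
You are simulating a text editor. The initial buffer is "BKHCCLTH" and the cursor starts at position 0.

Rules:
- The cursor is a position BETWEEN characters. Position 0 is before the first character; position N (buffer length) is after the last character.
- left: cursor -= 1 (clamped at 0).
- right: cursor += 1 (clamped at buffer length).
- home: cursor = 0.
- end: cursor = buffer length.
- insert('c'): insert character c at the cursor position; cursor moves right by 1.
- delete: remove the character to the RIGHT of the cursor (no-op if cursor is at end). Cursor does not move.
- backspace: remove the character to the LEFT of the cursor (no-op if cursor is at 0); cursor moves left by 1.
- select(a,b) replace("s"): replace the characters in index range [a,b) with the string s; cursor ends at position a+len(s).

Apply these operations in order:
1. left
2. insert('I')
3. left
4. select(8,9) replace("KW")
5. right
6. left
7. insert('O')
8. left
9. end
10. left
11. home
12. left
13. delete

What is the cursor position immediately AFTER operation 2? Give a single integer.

Answer: 1

Derivation:
After op 1 (left): buf='BKHCCLTH' cursor=0
After op 2 (insert('I')): buf='IBKHCCLTH' cursor=1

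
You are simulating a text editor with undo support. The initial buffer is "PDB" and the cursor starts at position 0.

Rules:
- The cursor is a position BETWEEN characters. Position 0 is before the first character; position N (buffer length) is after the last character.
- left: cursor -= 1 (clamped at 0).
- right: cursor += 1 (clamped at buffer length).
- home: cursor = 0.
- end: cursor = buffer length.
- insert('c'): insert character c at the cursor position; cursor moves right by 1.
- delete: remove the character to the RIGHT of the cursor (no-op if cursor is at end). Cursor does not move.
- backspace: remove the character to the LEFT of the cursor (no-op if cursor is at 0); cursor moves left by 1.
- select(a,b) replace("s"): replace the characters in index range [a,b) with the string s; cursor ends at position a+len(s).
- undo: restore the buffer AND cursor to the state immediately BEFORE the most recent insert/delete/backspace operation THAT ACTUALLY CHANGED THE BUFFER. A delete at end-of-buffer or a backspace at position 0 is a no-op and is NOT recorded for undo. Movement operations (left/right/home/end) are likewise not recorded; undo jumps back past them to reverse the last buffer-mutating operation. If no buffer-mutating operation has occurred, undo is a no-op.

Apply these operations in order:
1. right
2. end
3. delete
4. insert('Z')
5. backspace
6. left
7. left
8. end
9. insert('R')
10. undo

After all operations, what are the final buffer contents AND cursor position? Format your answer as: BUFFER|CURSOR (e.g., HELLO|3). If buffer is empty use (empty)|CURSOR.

After op 1 (right): buf='PDB' cursor=1
After op 2 (end): buf='PDB' cursor=3
After op 3 (delete): buf='PDB' cursor=3
After op 4 (insert('Z')): buf='PDBZ' cursor=4
After op 5 (backspace): buf='PDB' cursor=3
After op 6 (left): buf='PDB' cursor=2
After op 7 (left): buf='PDB' cursor=1
After op 8 (end): buf='PDB' cursor=3
After op 9 (insert('R')): buf='PDBR' cursor=4
After op 10 (undo): buf='PDB' cursor=3

Answer: PDB|3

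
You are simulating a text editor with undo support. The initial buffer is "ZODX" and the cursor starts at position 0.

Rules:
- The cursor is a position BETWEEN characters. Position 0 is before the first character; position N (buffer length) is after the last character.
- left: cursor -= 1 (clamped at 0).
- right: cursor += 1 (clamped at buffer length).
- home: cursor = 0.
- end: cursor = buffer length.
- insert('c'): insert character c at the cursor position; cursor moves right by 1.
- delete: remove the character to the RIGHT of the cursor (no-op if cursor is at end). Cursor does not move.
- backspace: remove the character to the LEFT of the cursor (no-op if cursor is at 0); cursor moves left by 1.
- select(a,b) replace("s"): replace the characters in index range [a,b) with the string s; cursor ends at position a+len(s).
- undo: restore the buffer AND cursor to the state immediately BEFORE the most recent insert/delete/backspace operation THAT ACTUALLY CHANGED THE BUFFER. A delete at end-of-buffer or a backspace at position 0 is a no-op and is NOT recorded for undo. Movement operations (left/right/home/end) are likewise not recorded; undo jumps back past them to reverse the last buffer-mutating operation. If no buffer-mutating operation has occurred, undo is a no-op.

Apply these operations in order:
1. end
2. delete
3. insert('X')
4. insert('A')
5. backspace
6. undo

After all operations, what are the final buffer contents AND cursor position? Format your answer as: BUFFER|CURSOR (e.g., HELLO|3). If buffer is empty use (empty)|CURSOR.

Answer: ZODXXA|6

Derivation:
After op 1 (end): buf='ZODX' cursor=4
After op 2 (delete): buf='ZODX' cursor=4
After op 3 (insert('X')): buf='ZODXX' cursor=5
After op 4 (insert('A')): buf='ZODXXA' cursor=6
After op 5 (backspace): buf='ZODXX' cursor=5
After op 6 (undo): buf='ZODXXA' cursor=6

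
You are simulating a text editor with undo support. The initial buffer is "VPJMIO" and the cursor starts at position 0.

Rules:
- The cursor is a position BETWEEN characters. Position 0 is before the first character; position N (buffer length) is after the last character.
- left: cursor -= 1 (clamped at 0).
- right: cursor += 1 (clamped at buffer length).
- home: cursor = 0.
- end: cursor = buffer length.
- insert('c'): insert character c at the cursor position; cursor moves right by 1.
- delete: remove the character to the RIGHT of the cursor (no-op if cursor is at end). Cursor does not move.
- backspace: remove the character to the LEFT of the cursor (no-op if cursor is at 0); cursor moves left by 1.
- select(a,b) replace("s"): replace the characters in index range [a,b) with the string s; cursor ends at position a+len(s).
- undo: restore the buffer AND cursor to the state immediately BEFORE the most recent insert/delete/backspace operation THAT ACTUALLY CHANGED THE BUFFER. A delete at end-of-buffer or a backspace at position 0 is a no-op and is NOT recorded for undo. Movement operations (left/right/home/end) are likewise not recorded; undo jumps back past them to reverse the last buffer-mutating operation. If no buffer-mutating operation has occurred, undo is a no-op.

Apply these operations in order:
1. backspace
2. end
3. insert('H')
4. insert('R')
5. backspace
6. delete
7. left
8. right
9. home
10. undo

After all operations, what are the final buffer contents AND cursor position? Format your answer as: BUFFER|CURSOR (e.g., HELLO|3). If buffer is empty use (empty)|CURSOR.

After op 1 (backspace): buf='VPJMIO' cursor=0
After op 2 (end): buf='VPJMIO' cursor=6
After op 3 (insert('H')): buf='VPJMIOH' cursor=7
After op 4 (insert('R')): buf='VPJMIOHR' cursor=8
After op 5 (backspace): buf='VPJMIOH' cursor=7
After op 6 (delete): buf='VPJMIOH' cursor=7
After op 7 (left): buf='VPJMIOH' cursor=6
After op 8 (right): buf='VPJMIOH' cursor=7
After op 9 (home): buf='VPJMIOH' cursor=0
After op 10 (undo): buf='VPJMIOHR' cursor=8

Answer: VPJMIOHR|8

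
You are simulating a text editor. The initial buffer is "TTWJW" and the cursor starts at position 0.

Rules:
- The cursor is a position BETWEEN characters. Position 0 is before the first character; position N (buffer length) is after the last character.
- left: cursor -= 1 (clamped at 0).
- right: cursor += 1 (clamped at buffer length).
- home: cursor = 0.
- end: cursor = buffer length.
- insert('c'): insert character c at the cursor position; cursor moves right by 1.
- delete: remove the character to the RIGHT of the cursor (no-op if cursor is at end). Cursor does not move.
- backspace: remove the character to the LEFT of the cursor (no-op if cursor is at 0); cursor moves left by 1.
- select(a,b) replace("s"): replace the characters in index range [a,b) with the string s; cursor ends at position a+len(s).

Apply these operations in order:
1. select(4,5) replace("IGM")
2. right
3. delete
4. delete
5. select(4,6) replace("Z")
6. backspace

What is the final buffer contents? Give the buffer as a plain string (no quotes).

Answer: TTWJM

Derivation:
After op 1 (select(4,5) replace("IGM")): buf='TTWJIGM' cursor=7
After op 2 (right): buf='TTWJIGM' cursor=7
After op 3 (delete): buf='TTWJIGM' cursor=7
After op 4 (delete): buf='TTWJIGM' cursor=7
After op 5 (select(4,6) replace("Z")): buf='TTWJZM' cursor=5
After op 6 (backspace): buf='TTWJM' cursor=4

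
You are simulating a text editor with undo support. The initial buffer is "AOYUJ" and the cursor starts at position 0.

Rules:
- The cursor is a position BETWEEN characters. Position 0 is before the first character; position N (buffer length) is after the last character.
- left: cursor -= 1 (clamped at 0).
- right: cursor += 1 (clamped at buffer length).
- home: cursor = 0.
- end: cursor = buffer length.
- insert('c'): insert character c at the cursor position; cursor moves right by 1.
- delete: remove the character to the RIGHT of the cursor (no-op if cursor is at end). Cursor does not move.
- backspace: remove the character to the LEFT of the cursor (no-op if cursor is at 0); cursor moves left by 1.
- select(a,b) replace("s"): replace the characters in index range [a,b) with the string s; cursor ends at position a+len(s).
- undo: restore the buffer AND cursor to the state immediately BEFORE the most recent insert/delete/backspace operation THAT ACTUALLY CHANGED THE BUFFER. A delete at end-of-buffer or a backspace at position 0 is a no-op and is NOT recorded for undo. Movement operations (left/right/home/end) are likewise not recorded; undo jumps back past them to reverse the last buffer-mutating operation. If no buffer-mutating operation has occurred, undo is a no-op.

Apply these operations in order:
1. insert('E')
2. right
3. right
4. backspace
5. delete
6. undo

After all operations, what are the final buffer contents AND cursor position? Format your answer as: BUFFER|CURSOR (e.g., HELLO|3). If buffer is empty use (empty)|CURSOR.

Answer: EAYUJ|2

Derivation:
After op 1 (insert('E')): buf='EAOYUJ' cursor=1
After op 2 (right): buf='EAOYUJ' cursor=2
After op 3 (right): buf='EAOYUJ' cursor=3
After op 4 (backspace): buf='EAYUJ' cursor=2
After op 5 (delete): buf='EAUJ' cursor=2
After op 6 (undo): buf='EAYUJ' cursor=2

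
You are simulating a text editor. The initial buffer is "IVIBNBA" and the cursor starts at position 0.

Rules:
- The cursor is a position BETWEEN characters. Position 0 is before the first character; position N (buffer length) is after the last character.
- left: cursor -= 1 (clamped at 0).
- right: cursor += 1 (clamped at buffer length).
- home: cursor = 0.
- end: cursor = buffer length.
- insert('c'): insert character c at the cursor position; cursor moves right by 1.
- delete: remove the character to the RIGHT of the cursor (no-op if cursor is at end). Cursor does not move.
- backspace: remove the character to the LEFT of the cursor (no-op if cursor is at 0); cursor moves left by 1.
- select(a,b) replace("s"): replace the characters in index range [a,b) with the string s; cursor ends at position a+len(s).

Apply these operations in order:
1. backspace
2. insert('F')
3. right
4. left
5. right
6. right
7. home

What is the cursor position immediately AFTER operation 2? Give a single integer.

Answer: 1

Derivation:
After op 1 (backspace): buf='IVIBNBA' cursor=0
After op 2 (insert('F')): buf='FIVIBNBA' cursor=1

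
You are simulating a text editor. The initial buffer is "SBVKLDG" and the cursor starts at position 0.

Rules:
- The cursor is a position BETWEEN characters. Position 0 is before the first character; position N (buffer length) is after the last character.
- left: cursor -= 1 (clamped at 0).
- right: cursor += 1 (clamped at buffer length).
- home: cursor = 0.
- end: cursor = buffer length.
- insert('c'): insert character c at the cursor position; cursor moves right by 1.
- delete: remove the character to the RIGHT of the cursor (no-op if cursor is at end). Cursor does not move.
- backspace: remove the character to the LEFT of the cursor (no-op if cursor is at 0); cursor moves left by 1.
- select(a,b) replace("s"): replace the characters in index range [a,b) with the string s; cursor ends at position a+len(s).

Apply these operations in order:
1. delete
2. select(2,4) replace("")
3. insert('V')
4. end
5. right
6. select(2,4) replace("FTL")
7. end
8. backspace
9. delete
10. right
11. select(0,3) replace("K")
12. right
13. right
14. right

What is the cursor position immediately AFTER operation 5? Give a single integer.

After op 1 (delete): buf='BVKLDG' cursor=0
After op 2 (select(2,4) replace("")): buf='BVDG' cursor=2
After op 3 (insert('V')): buf='BVVDG' cursor=3
After op 4 (end): buf='BVVDG' cursor=5
After op 5 (right): buf='BVVDG' cursor=5

Answer: 5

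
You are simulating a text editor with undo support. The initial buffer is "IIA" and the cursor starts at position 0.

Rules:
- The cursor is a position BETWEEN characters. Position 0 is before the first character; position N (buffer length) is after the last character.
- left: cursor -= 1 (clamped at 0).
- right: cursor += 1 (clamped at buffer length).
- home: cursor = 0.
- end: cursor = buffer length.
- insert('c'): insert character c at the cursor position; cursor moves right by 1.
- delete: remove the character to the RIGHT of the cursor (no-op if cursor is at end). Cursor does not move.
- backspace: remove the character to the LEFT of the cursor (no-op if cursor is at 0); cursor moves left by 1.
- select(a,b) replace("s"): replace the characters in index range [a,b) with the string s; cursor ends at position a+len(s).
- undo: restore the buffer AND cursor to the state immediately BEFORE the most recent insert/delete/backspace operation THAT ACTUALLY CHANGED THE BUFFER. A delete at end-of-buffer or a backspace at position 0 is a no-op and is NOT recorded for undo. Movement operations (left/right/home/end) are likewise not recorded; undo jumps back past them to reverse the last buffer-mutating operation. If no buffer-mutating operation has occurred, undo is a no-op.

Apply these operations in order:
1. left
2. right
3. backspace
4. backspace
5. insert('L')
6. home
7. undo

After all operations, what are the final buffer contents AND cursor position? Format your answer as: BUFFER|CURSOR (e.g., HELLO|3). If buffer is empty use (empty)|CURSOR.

After op 1 (left): buf='IIA' cursor=0
After op 2 (right): buf='IIA' cursor=1
After op 3 (backspace): buf='IA' cursor=0
After op 4 (backspace): buf='IA' cursor=0
After op 5 (insert('L')): buf='LIA' cursor=1
After op 6 (home): buf='LIA' cursor=0
After op 7 (undo): buf='IA' cursor=0

Answer: IA|0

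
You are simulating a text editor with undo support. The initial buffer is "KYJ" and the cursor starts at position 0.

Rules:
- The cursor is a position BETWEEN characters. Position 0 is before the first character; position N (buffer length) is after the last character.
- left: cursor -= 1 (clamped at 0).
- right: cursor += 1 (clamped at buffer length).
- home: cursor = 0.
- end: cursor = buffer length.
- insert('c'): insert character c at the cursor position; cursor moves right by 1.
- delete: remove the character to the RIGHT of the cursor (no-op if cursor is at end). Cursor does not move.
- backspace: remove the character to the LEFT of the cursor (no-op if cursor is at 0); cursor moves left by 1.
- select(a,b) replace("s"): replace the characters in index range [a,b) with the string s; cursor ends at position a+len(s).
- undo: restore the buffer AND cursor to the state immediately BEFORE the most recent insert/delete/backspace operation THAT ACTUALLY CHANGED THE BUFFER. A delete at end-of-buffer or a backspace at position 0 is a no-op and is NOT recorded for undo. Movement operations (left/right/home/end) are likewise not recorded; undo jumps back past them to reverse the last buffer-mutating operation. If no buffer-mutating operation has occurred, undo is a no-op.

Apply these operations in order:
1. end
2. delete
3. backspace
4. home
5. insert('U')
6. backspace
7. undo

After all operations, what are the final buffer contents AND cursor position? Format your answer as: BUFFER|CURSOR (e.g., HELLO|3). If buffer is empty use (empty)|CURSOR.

Answer: UKY|1

Derivation:
After op 1 (end): buf='KYJ' cursor=3
After op 2 (delete): buf='KYJ' cursor=3
After op 3 (backspace): buf='KY' cursor=2
After op 4 (home): buf='KY' cursor=0
After op 5 (insert('U')): buf='UKY' cursor=1
After op 6 (backspace): buf='KY' cursor=0
After op 7 (undo): buf='UKY' cursor=1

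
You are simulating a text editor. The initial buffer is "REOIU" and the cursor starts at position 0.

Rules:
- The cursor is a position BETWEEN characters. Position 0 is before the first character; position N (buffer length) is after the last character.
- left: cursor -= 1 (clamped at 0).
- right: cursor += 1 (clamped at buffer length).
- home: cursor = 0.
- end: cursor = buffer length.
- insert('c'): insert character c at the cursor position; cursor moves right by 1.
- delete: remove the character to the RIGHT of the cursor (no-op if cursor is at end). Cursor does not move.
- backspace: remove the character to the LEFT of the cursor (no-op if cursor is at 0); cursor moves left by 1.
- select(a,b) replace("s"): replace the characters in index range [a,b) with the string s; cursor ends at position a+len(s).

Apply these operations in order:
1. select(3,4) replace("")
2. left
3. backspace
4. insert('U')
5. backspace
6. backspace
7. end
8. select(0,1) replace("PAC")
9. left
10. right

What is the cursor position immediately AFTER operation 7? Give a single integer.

After op 1 (select(3,4) replace("")): buf='REOU' cursor=3
After op 2 (left): buf='REOU' cursor=2
After op 3 (backspace): buf='ROU' cursor=1
After op 4 (insert('U')): buf='RUOU' cursor=2
After op 5 (backspace): buf='ROU' cursor=1
After op 6 (backspace): buf='OU' cursor=0
After op 7 (end): buf='OU' cursor=2

Answer: 2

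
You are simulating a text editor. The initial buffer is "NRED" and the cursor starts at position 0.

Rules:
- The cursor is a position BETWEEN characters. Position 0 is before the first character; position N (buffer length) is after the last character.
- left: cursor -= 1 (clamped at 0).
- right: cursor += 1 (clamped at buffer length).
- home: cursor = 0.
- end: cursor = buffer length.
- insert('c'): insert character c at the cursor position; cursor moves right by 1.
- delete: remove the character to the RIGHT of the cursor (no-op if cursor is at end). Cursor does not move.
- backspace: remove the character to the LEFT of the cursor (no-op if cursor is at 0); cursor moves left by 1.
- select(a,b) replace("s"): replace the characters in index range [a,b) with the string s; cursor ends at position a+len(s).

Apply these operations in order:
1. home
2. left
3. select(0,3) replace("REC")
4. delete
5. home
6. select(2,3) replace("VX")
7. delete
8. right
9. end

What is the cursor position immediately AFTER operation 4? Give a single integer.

Answer: 3

Derivation:
After op 1 (home): buf='NRED' cursor=0
After op 2 (left): buf='NRED' cursor=0
After op 3 (select(0,3) replace("REC")): buf='RECD' cursor=3
After op 4 (delete): buf='REC' cursor=3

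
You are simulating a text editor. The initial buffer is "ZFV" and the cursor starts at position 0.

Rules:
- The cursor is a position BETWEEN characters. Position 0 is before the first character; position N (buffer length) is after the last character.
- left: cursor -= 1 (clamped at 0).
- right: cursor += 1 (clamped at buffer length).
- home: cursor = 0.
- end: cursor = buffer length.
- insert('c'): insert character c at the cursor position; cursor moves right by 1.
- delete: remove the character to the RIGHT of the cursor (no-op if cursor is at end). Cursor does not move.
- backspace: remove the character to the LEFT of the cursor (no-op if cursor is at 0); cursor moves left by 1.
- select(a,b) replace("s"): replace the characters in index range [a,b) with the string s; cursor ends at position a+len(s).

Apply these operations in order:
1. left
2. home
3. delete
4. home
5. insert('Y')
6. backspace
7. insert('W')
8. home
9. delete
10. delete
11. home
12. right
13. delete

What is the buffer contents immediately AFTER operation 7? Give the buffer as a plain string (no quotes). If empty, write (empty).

After op 1 (left): buf='ZFV' cursor=0
After op 2 (home): buf='ZFV' cursor=0
After op 3 (delete): buf='FV' cursor=0
After op 4 (home): buf='FV' cursor=0
After op 5 (insert('Y')): buf='YFV' cursor=1
After op 6 (backspace): buf='FV' cursor=0
After op 7 (insert('W')): buf='WFV' cursor=1

Answer: WFV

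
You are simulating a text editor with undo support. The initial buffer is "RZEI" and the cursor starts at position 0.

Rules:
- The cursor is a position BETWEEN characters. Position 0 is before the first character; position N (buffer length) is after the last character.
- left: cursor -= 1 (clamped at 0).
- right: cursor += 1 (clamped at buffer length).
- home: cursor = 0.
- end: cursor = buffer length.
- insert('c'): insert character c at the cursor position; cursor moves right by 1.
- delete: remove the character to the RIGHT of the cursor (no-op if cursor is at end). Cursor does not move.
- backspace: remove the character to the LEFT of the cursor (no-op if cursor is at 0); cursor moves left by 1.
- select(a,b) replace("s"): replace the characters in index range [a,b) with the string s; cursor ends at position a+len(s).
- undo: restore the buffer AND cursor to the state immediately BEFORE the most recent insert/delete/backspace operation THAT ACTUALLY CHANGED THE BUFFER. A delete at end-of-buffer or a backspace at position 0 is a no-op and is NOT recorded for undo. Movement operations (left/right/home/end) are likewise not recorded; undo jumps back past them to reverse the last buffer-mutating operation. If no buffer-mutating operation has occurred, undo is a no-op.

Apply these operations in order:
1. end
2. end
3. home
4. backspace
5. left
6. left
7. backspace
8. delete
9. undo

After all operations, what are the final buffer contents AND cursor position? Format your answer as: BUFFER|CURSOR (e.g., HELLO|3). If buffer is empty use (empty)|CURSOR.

Answer: RZEI|0

Derivation:
After op 1 (end): buf='RZEI' cursor=4
After op 2 (end): buf='RZEI' cursor=4
After op 3 (home): buf='RZEI' cursor=0
After op 4 (backspace): buf='RZEI' cursor=0
After op 5 (left): buf='RZEI' cursor=0
After op 6 (left): buf='RZEI' cursor=0
After op 7 (backspace): buf='RZEI' cursor=0
After op 8 (delete): buf='ZEI' cursor=0
After op 9 (undo): buf='RZEI' cursor=0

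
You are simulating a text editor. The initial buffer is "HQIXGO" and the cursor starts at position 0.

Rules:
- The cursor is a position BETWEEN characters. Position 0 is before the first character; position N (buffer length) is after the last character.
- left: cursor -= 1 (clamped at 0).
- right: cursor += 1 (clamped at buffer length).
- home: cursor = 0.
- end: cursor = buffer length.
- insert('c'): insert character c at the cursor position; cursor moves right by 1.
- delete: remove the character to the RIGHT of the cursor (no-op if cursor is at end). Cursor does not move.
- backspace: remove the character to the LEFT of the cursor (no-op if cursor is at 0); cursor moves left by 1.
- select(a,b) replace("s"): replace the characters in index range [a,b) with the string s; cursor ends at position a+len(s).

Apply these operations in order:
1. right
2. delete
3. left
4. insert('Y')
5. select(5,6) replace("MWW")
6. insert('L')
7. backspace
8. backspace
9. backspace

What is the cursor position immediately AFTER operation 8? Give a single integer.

Answer: 7

Derivation:
After op 1 (right): buf='HQIXGO' cursor=1
After op 2 (delete): buf='HIXGO' cursor=1
After op 3 (left): buf='HIXGO' cursor=0
After op 4 (insert('Y')): buf='YHIXGO' cursor=1
After op 5 (select(5,6) replace("MWW")): buf='YHIXGMWW' cursor=8
After op 6 (insert('L')): buf='YHIXGMWWL' cursor=9
After op 7 (backspace): buf='YHIXGMWW' cursor=8
After op 8 (backspace): buf='YHIXGMW' cursor=7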